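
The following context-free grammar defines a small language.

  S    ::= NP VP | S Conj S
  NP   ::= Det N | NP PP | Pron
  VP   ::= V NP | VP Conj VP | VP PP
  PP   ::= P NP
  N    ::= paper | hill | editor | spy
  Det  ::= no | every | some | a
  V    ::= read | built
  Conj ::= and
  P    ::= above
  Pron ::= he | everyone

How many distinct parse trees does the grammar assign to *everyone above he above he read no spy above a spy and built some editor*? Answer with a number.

4

Two of the 4 distinct bracketings:
[S [NP [NP [Pron everyone]] [PP [P above] [NP [NP [Pron he]] [PP [P above] [NP [Pron he]]]]]] [VP [VP [V read] [NP [NP [Det no] [N spy]] [PP [P above] [NP [Det a] [N spy]]]]] [Conj and] [VP [V built] [NP [Det some] [N editor]]]]]
[S [NP [NP [Pron everyone]] [PP [P above] [NP [NP [Pron he]] [PP [P above] [NP [Pron he]]]]]] [VP [VP [VP [V read] [NP [Det no] [N spy]]] [PP [P above] [NP [Det a] [N spy]]]] [Conj and] [VP [V built] [NP [Det some] [N editor]]]]]
The difference turns on whether VP → VP PP is used at the relevant span, versus an alternative expansion of VP.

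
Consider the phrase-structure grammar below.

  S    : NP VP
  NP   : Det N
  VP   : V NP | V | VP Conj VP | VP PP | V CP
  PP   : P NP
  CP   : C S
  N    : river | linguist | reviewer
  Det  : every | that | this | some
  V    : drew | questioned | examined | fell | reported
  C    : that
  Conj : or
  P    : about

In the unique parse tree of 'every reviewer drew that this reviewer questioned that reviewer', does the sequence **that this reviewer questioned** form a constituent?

No

[S [NP [Det every] [N reviewer]] [VP [V drew] [CP [C that] [S [NP [Det this] [N reviewer]] [VP [V questioned] [NP [Det that] [N reviewer]]]]]]]
The smallest constituent containing 'that this reviewer questioned' is the CP spanning 'that this reviewer questioned that reviewer'; no single node in the tree dominates exactly the given words.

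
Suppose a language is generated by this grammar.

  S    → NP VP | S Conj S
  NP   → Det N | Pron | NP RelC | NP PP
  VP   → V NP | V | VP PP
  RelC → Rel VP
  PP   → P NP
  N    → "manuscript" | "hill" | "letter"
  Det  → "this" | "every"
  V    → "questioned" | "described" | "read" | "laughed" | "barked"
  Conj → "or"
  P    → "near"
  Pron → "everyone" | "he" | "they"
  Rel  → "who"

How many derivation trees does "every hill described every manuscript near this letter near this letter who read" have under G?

9

Two of the 9 distinct bracketings:
[S [NP [Det every] [N hill]] [VP [V described] [NP [NP [NP [Det every] [N manuscript]] [PP [P near] [NP [NP [Det this] [N letter]] [PP [P near] [NP [Det this] [N letter]]]]]] [RelC [Rel who] [VP [V read]]]]]]
[S [NP [Det every] [N hill]] [VP [V described] [NP [NP [NP [NP [Det every] [N manuscript]] [PP [P near] [NP [Det this] [N letter]]]] [PP [P near] [NP [Det this] [N letter]]]] [RelC [Rel who] [VP [V read]]]]]]
The trees differ in how a recursive rule is bracketed over the same span.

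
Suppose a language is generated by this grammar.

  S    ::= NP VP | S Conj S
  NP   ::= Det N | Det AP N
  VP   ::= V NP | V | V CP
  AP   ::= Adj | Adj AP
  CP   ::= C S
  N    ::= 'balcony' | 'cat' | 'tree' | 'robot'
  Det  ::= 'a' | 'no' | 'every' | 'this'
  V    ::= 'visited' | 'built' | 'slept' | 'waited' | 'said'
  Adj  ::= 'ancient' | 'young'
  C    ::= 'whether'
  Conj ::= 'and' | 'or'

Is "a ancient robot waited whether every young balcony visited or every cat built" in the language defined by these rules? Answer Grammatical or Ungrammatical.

[S [NP [Det a] [AP [Adj ancient]] [N robot]] [VP [V waited] [CP [C whether] [S [S [NP [Det every] [AP [Adj young]] [N balcony]] [VP [V visited]]] [Conj or] [S [NP [Det every] [N cat]] [VP [V built]]]]]]]
Every word is introduced by a lexical rule and the phrasal rules combine the resulting categories into a single S.

Grammatical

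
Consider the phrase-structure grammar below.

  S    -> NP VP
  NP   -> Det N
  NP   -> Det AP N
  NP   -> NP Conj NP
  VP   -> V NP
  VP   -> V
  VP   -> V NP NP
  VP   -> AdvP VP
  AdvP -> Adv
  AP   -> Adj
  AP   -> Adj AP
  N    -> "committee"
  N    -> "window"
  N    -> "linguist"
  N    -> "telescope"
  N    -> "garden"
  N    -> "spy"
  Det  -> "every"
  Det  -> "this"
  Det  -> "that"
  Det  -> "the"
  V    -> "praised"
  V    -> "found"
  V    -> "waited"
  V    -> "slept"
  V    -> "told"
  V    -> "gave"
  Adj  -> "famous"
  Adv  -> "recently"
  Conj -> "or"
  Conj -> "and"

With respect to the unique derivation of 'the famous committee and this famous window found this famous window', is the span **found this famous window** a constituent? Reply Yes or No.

Yes

[S [NP [NP [Det the] [AP [Adj famous]] [N committee]] [Conj and] [NP [Det this] [AP [Adj famous]] [N window]]] [VP [V found] [NP [Det this] [AP [Adj famous]] [N window]]]]
The words 'found this famous window' are exhaustively dominated by a single VP node (built by VP → V NP), so they form a constituent.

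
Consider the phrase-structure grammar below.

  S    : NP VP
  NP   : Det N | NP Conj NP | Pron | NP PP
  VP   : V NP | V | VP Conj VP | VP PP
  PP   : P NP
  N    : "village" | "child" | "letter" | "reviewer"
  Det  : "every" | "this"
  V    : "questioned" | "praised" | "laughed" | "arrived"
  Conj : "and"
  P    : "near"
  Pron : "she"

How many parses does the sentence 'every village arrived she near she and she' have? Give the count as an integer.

3

Two of the 3 distinct bracketings:
[S [NP [Det every] [N village]] [VP [V arrived] [NP [NP [NP [Pron she]] [PP [P near] [NP [Pron she]]]] [Conj and] [NP [Pron she]]]]]
[S [NP [Det every] [N village]] [VP [V arrived] [NP [NP [Pron she]] [PP [P near] [NP [NP [Pron she]] [Conj and] [NP [Pron she]]]]]]]
The trees differ in how a recursive rule is bracketed over the same span.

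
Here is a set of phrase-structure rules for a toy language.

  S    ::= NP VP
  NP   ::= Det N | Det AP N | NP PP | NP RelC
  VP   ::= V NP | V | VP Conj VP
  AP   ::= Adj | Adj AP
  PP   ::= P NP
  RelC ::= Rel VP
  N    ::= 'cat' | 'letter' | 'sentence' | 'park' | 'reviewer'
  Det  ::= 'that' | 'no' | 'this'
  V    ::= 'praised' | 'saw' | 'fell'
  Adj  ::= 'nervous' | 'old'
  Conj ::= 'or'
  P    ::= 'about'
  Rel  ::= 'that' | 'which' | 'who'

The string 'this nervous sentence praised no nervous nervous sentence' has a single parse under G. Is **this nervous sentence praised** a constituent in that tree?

No

[S [NP [Det this] [AP [Adj nervous]] [N sentence]] [VP [V praised] [NP [Det no] [AP [Adj nervous] [AP [Adj nervous]]] [N sentence]]]]
The smallest constituent containing 'this nervous sentence praised' is the S spanning 'this nervous sentence praised no nervous nervous sentence'; no single node in the tree dominates exactly the given words.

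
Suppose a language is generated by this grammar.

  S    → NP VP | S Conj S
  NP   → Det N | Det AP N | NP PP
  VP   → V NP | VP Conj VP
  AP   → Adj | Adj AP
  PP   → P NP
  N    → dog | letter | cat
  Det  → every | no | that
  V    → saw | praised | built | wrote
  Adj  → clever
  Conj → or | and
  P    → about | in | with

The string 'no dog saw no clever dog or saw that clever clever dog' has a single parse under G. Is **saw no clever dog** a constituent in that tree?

Yes

[S [NP [Det no] [N dog]] [VP [VP [V saw] [NP [Det no] [AP [Adj clever]] [N dog]]] [Conj or] [VP [V saw] [NP [Det that] [AP [Adj clever] [AP [Adj clever]]] [N dog]]]]]
The words 'saw no clever dog' are exhaustively dominated by a single VP node (built by VP → V NP), so they form a constituent.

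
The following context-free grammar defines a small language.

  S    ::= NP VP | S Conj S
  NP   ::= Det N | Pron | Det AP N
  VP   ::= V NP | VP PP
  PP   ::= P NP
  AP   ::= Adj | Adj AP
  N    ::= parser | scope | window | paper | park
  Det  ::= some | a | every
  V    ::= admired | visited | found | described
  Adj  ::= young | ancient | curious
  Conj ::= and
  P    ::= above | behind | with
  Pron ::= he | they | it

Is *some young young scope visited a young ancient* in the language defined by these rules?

Ungrammatical

For S → NP VP, the only prefix that parses as NP is 'some young young scope', but the remainder 'visited a young ancient' is not a VP under these rules. The alternative S rule S → S Conj S likewise has no satisfying split.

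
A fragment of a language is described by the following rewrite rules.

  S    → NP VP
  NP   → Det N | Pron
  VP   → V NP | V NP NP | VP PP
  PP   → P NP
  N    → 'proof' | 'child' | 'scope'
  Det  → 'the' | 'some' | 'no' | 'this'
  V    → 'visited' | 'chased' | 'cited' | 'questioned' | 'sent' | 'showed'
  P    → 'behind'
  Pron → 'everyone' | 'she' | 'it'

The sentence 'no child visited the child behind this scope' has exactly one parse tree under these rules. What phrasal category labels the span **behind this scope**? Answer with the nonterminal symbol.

PP

S
  NP
    Det: no
    N: child
  VP
    VP
      V: visited
      NP
        Det: the
        N: child
    PP
      P: behind
      NP
        Det: this
        N: scope
The span 'behind this scope' is the PP node built by PP → P NP.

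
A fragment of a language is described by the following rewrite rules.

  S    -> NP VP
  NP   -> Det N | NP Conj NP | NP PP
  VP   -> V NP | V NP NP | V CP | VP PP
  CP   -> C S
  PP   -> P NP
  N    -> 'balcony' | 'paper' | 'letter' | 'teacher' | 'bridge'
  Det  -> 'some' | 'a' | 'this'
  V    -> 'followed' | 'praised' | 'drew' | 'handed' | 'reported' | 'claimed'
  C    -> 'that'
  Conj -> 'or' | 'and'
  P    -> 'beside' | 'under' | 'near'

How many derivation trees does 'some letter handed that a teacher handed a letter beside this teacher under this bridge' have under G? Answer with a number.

Two of the 9 distinct bracketings:
[S [NP [Det some] [N letter]] [VP [V handed] [CP [C that] [S [NP [Det a] [N teacher]] [VP [V handed] [NP [NP [Det a] [N letter]] [PP [P beside] [NP [NP [Det this] [N teacher]] [PP [P under] [NP [Det this] [N bridge]]]]]]]]]]]
[S [NP [Det some] [N letter]] [VP [V handed] [CP [C that] [S [NP [Det a] [N teacher]] [VP [V handed] [NP [NP [NP [Det a] [N letter]] [PP [P beside] [NP [Det this] [N teacher]]]] [PP [P under] [NP [Det this] [N bridge]]]]]]]]]
The trees differ in how a recursive rule is bracketed over the same span.

9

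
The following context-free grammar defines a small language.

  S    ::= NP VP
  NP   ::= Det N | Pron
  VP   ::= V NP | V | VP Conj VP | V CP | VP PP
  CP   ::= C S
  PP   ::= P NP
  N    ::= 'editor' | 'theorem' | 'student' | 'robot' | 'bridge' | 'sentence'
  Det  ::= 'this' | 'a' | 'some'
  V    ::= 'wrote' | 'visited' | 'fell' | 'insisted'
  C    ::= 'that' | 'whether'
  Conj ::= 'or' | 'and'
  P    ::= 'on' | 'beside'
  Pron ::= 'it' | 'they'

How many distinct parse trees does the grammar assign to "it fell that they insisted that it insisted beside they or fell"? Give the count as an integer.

6

Two of the 6 distinct bracketings:
[S [NP [Pron it]] [VP [VP [V fell] [CP [C that] [S [NP [Pron they]] [VP [V insisted] [CP [C that] [S [NP [Pron it]] [VP [VP [V insisted]] [PP [P beside] [NP [Pron they]]]]]]]]]] [Conj or] [VP [V fell]]]]
[S [NP [Pron it]] [VP [VP [V fell] [CP [C that] [S [NP [Pron they]] [VP [VP [V insisted] [CP [C that] [S [NP [Pron it]] [VP [V insisted]]]]] [PP [P beside] [NP [Pron they]]]]]]] [Conj or] [VP [V fell]]]]
The trees differ in how a recursive rule is bracketed over the same span.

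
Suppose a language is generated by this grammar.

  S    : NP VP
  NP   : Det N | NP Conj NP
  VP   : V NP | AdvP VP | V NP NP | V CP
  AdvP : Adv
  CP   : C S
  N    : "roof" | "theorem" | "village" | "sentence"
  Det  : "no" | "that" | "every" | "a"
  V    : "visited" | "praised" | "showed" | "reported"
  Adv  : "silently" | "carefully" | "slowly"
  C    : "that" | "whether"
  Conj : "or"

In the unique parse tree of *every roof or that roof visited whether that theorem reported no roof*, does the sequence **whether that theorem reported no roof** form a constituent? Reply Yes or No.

[S [NP [NP [Det every] [N roof]] [Conj or] [NP [Det that] [N roof]]] [VP [V visited] [CP [C whether] [S [NP [Det that] [N theorem]] [VP [V reported] [NP [Det no] [N roof]]]]]]]
The words 'whether that theorem reported no roof' are exhaustively dominated by a single CP node (built by CP → C S), so they form a constituent.

Yes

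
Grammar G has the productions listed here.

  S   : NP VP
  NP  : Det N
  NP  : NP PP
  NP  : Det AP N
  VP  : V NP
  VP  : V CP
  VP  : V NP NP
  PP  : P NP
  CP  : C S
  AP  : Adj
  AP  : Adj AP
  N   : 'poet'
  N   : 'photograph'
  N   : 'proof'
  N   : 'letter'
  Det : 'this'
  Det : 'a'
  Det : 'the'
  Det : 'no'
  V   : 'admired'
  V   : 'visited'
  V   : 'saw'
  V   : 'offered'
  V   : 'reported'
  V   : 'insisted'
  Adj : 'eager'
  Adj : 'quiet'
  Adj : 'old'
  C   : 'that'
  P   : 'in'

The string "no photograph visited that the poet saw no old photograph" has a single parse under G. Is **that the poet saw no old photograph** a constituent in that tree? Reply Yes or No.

Yes

[S [NP [Det no] [N photograph]] [VP [V visited] [CP [C that] [S [NP [Det the] [N poet]] [VP [V saw] [NP [Det no] [AP [Adj old]] [N photograph]]]]]]]
The words 'that the poet saw no old photograph' are exhaustively dominated by a single CP node (built by CP → C S), so they form a constituent.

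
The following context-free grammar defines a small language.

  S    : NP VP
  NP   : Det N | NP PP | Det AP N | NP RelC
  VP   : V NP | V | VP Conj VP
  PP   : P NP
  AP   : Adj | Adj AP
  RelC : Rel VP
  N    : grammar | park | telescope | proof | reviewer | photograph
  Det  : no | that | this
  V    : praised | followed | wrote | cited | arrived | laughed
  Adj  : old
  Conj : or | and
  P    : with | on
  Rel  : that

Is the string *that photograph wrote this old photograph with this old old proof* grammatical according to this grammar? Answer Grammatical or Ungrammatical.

[S [NP [Det that] [N photograph]] [VP [V wrote] [NP [NP [Det this] [AP [Adj old]] [N photograph]] [PP [P with] [NP [Det this] [AP [Adj old] [AP [Adj old]]] [N proof]]]]]]
Every word is introduced by a lexical rule and the phrasal rules combine the resulting categories into a single S.

Grammatical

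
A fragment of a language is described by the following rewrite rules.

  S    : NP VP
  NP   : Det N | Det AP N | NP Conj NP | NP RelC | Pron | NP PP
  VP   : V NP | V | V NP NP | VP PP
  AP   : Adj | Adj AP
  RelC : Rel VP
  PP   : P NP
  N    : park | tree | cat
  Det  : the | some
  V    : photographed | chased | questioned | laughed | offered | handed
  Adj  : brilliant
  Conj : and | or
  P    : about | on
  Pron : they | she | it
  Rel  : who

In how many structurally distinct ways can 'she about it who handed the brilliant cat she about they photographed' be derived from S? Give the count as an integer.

Two of the 7 distinct bracketings:
[S [NP [NP [NP [Pron she]] [PP [P about] [NP [Pron it]]]] [RelC [Rel who] [VP [V handed] [NP [Det the] [AP [Adj brilliant]] [N cat]] [NP [NP [Pron she]] [PP [P about] [NP [Pron they]]]]]]] [VP [V photographed]]]
[S [NP [NP [NP [Pron she]] [PP [P about] [NP [Pron it]]]] [RelC [Rel who] [VP [VP [V handed] [NP [Det the] [AP [Adj brilliant]] [N cat]] [NP [Pron she]]] [PP [P about] [NP [Pron they]]]]]] [VP [V photographed]]]
The difference turns on whether VP → VP PP is used at the relevant span, versus an alternative expansion of VP.

7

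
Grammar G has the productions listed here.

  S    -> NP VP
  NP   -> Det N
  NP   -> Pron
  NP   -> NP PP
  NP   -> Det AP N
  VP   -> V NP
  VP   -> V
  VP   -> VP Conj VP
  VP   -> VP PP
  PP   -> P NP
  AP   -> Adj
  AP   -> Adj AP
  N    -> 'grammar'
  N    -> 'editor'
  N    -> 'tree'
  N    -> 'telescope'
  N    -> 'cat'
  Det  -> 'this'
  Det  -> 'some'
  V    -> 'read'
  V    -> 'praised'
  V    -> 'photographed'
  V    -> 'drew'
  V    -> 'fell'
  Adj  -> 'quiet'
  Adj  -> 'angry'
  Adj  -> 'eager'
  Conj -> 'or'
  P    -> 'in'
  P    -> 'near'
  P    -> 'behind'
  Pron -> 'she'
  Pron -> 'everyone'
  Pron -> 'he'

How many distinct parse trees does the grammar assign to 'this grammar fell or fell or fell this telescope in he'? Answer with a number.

Two of the 7 distinct bracketings:
[S [NP [Det this] [N grammar]] [VP [VP [V fell]] [Conj or] [VP [VP [V fell]] [Conj or] [VP [V fell] [NP [NP [Det this] [N telescope]] [PP [P in] [NP [Pron he]]]]]]]]
[S [NP [Det this] [N grammar]] [VP [VP [V fell]] [Conj or] [VP [VP [V fell]] [Conj or] [VP [VP [V fell] [NP [Det this] [N telescope]]] [PP [P in] [NP [Pron he]]]]]]]
The difference turns on whether NP → NP PP is used at the relevant span, versus an alternative expansion of NP.

7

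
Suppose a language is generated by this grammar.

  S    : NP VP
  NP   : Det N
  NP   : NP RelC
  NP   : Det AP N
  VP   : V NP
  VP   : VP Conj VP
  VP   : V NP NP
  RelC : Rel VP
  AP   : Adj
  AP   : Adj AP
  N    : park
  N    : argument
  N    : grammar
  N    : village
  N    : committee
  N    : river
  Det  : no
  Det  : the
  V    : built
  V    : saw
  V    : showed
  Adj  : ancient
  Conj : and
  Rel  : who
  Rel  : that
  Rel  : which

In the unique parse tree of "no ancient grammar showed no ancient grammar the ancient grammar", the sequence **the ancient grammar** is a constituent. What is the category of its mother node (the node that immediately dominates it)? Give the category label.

VP

S
  NP
    Det: no
    AP
      Adj: ancient
    N: grammar
  VP
    V: showed
    NP
      Det: no
      AP
        Adj: ancient
      N: grammar
    NP
      Det: the
      AP
        Adj: ancient
      N: grammar
The span 'the ancient grammar' is the NP node built by NP → Det AP N.
Its mother is the VP built by VP → V NP NP.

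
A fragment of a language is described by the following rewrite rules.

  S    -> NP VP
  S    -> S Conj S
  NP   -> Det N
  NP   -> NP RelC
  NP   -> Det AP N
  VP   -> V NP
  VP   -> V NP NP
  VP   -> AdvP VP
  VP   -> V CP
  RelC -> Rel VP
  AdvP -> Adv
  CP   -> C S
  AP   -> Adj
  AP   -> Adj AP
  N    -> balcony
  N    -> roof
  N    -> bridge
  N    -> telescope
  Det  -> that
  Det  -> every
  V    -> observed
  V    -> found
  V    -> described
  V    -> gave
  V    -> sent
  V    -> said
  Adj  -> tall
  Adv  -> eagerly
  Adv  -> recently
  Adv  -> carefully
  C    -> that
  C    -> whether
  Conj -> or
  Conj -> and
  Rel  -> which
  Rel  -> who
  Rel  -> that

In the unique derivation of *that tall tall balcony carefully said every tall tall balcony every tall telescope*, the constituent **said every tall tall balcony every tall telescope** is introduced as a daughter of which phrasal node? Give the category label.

S
  NP
    Det: that
    AP
      Adj: tall
      AP
        Adj: tall
    N: balcony
  VP
    AdvP
      Adv: carefully
    VP
      V: said
      NP
        Det: every
        AP
          Adj: tall
          AP
            Adj: tall
        N: balcony
      NP
        Det: every
        AP
          Adj: tall
        N: telescope
The span 'said every tall tall balcony every tall telescope' is the VP node built by VP → V NP NP.
Its mother is the VP built by VP → AdvP VP.

VP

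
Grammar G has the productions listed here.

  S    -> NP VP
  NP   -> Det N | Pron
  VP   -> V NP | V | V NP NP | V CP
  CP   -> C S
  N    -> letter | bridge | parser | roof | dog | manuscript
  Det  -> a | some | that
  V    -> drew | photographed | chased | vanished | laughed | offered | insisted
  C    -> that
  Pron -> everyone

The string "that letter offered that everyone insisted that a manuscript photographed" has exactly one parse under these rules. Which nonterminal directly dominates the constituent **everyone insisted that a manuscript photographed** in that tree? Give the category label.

[S [NP [Det that] [N letter]] [VP [V offered] [CP [C that] [S [NP [Pron everyone]] [VP [V insisted] [CP [C that] [S [NP [Det a] [N manuscript]] [VP [V photographed]]]]]]]]]
The span 'everyone insisted that a manuscript photographed' is the S node built by S → NP VP.
Its mother is the CP built by CP → C S.

CP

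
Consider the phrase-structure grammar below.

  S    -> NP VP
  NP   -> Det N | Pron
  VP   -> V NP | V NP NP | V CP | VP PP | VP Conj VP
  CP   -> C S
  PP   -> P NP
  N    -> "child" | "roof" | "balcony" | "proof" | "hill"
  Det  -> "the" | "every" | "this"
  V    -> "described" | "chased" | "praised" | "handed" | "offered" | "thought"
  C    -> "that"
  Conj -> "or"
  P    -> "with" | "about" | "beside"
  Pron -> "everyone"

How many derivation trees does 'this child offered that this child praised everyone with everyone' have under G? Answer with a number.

2

The two bracketings:
[S [NP [Det this] [N child]] [VP [V offered] [CP [C that] [S [NP [Det this] [N child]] [VP [VP [V praised] [NP [Pron everyone]]] [PP [P with] [NP [Pron everyone]]]]]]]]
[S [NP [Det this] [N child]] [VP [VP [V offered] [CP [C that] [S [NP [Det this] [N child]] [VP [V praised] [NP [Pron everyone]]]]]] [PP [P with] [NP [Pron everyone]]]]]
The trees differ in how a recursive rule is bracketed over the same span.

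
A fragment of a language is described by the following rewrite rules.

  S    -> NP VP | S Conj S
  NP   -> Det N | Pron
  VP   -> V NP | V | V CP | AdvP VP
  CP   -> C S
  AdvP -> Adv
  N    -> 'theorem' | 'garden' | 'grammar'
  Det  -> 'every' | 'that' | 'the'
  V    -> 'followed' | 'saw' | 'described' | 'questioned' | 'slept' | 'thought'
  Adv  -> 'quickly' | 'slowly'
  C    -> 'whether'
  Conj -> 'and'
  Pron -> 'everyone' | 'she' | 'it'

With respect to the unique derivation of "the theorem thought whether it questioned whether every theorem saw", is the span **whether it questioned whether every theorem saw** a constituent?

Yes

[S [NP [Det the] [N theorem]] [VP [V thought] [CP [C whether] [S [NP [Pron it]] [VP [V questioned] [CP [C whether] [S [NP [Det every] [N theorem]] [VP [V saw]]]]]]]]]
The words 'whether it questioned whether every theorem saw' are exhaustively dominated by a single CP node (built by CP → C S), so they form a constituent.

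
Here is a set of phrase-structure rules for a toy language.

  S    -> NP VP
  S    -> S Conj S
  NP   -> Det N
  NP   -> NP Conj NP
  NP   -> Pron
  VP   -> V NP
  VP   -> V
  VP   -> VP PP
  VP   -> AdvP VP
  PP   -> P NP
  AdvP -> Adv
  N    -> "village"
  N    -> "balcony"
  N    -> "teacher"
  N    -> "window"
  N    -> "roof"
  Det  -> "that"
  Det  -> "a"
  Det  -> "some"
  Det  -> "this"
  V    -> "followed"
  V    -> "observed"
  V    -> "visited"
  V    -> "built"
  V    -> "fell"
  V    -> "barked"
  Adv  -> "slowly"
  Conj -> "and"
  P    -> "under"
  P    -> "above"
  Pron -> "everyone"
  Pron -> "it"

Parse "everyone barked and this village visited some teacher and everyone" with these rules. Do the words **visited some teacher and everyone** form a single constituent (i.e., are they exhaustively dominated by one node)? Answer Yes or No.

[S [S [NP [Pron everyone]] [VP [V barked]]] [Conj and] [S [NP [Det this] [N village]] [VP [V visited] [NP [NP [Det some] [N teacher]] [Conj and] [NP [Pron everyone]]]]]]
The words 'visited some teacher and everyone' are exhaustively dominated by a single VP node (built by VP → V NP), so they form a constituent.

Yes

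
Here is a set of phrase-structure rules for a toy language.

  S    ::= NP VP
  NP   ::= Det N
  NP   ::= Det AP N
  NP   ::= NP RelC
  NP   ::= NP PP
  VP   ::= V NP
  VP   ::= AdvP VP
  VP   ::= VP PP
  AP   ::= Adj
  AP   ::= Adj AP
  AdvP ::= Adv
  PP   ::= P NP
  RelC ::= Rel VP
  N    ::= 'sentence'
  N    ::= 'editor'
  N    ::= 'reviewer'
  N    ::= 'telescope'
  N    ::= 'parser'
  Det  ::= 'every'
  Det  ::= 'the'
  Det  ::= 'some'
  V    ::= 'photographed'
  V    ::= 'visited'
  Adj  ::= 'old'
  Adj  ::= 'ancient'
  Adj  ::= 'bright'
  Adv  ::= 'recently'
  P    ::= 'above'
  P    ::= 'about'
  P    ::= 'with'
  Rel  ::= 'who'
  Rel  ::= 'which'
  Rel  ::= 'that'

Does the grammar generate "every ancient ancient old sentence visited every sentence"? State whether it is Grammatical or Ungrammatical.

Grammatical

[S [NP [Det every] [AP [Adj ancient] [AP [Adj ancient] [AP [Adj old]]]] [N sentence]] [VP [V visited] [NP [Det every] [N sentence]]]]
Each bracket corresponds to one application of a listed rule, so the string is derivable from S.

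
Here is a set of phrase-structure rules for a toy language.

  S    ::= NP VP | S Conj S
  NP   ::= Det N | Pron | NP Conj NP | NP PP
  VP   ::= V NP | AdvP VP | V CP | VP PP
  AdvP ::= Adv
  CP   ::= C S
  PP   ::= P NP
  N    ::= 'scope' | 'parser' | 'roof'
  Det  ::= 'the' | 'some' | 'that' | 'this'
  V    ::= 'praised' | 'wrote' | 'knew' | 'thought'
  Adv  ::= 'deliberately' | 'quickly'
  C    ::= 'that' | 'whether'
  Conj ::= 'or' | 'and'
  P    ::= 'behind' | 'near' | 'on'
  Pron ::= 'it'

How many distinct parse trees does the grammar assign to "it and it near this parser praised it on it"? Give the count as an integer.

Two of the 4 distinct bracketings:
[S [NP [NP [Pron it]] [Conj and] [NP [NP [Pron it]] [PP [P near] [NP [Det this] [N parser]]]]] [VP [V praised] [NP [NP [Pron it]] [PP [P on] [NP [Pron it]]]]]]
[S [NP [NP [Pron it]] [Conj and] [NP [NP [Pron it]] [PP [P near] [NP [Det this] [N parser]]]]] [VP [VP [V praised] [NP [Pron it]]] [PP [P on] [NP [Pron it]]]]]
The difference turns on whether VP → VP PP is used at the relevant span, versus an alternative expansion of VP.

4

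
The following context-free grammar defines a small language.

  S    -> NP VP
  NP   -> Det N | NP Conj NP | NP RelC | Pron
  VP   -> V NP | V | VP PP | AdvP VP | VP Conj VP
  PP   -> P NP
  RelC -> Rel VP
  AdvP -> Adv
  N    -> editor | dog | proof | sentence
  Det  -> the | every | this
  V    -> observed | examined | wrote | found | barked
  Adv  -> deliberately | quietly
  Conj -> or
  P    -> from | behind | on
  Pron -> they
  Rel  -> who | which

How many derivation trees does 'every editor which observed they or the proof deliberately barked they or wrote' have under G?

Two of the 4 distinct bracketings:
[S [NP [NP [NP [Det every] [N editor]] [RelC [Rel which] [VP [V observed] [NP [Pron they]]]]] [Conj or] [NP [Det the] [N proof]]] [VP [AdvP [Adv deliberately]] [VP [VP [V barked] [NP [Pron they]]] [Conj or] [VP [V wrote]]]]]
[S [NP [NP [NP [Det every] [N editor]] [RelC [Rel which] [VP [V observed] [NP [Pron they]]]]] [Conj or] [NP [Det the] [N proof]]] [VP [VP [AdvP [Adv deliberately]] [VP [V barked] [NP [Pron they]]]] [Conj or] [VP [V wrote]]]]
The trees differ in how a recursive rule is bracketed over the same span.

4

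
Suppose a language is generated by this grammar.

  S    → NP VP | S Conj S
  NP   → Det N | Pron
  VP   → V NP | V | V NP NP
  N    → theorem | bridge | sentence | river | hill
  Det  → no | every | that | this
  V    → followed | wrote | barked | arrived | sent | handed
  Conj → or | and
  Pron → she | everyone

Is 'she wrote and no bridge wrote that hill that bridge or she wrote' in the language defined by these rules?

Grammatical

[S [S [NP [Pron she]] [VP [V wrote]]] [Conj and] [S [S [NP [Det no] [N bridge]] [VP [V wrote] [NP [Det that] [N hill]] [NP [Det that] [N bridge]]]] [Conj or] [S [NP [Pron she]] [VP [V wrote]]]]]
Every word is introduced by a lexical rule and the phrasal rules combine the resulting categories into a single S.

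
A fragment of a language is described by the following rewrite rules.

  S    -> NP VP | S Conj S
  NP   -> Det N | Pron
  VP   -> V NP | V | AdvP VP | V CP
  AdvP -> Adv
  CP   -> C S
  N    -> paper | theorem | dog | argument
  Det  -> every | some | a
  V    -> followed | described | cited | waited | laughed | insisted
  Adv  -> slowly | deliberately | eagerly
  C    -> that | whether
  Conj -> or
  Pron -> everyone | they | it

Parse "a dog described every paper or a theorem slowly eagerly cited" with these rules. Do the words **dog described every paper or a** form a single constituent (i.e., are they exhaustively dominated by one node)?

[S [S [NP [Det a] [N dog]] [VP [V described] [NP [Det every] [N paper]]]] [Conj or] [S [NP [Det a] [N theorem]] [VP [AdvP [Adv slowly]] [VP [AdvP [Adv eagerly]] [VP [V cited]]]]]]
The smallest constituent containing 'dog described every paper or a' is the S spanning 'a dog described every paper or a theorem slowly eagerly cited'; no single node in the tree dominates exactly the given words.

No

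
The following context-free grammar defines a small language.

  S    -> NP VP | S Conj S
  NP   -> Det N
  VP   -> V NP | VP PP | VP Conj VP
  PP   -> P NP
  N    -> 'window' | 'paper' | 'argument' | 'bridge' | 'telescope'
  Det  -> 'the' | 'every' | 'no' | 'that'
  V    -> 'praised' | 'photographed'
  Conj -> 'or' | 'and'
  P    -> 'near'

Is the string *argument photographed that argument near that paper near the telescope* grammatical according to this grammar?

Ungrammatical

For S → NP VP, no prefix of the string parses as an NP. The alternative S rule S → S Conj S likewise has no satisfying split.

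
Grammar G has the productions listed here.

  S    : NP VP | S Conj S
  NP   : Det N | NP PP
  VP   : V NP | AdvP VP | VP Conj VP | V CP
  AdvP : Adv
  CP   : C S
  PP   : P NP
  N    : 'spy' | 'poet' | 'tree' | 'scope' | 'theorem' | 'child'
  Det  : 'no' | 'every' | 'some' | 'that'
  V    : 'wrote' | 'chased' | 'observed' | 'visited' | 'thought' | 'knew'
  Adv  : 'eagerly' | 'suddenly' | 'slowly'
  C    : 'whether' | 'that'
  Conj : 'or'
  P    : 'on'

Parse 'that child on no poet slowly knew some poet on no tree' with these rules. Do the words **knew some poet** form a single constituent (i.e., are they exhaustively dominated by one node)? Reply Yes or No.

[S [NP [NP [Det that] [N child]] [PP [P on] [NP [Det no] [N poet]]]] [VP [AdvP [Adv slowly]] [VP [V knew] [NP [NP [Det some] [N poet]] [PP [P on] [NP [Det no] [N tree]]]]]]]
The smallest constituent containing 'knew some poet' is the VP spanning 'knew some poet on no tree'; no single node in the tree dominates exactly the given words.

No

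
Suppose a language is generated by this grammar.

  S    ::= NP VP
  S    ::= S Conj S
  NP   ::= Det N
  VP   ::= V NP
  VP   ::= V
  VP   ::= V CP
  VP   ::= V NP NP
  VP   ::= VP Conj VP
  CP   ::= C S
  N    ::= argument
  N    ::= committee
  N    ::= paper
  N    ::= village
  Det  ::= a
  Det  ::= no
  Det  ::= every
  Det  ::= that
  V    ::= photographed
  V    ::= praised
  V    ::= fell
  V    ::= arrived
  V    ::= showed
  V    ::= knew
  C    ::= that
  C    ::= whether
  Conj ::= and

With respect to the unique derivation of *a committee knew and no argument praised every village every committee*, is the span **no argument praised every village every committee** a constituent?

[S [S [NP [Det a] [N committee]] [VP [V knew]]] [Conj and] [S [NP [Det no] [N argument]] [VP [V praised] [NP [Det every] [N village]] [NP [Det every] [N committee]]]]]
The words 'no argument praised every village every committee' are exhaustively dominated by a single S node (built by S → NP VP), so they form a constituent.

Yes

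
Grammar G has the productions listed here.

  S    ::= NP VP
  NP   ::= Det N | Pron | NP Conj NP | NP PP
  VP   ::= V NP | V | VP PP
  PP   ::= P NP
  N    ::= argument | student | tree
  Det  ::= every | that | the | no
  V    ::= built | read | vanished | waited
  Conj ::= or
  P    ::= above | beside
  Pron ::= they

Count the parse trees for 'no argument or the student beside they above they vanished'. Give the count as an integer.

Two of the 5 distinct bracketings:
[S [NP [NP [Det no] [N argument]] [Conj or] [NP [NP [Det the] [N student]] [PP [P beside] [NP [NP [Pron they]] [PP [P above] [NP [Pron they]]]]]]] [VP [V vanished]]]
[S [NP [NP [Det no] [N argument]] [Conj or] [NP [NP [NP [Det the] [N student]] [PP [P beside] [NP [Pron they]]]] [PP [P above] [NP [Pron they]]]]] [VP [V vanished]]]
The trees differ in how a recursive rule is bracketed over the same span.

5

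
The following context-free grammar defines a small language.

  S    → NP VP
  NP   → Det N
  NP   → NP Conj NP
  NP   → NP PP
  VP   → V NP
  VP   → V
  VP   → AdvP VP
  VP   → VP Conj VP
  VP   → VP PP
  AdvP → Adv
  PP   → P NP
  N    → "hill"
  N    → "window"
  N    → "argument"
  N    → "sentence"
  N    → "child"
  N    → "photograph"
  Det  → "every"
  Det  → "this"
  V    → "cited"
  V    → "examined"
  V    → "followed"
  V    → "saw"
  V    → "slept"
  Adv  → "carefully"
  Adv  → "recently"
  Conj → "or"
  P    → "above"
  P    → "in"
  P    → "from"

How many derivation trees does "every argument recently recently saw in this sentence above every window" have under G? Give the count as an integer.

9

Two of the 9 distinct bracketings:
[S [NP [Det every] [N argument]] [VP [AdvP [Adv recently]] [VP [AdvP [Adv recently]] [VP [VP [V saw]] [PP [P in] [NP [NP [Det this] [N sentence]] [PP [P above] [NP [Det every] [N window]]]]]]]]]
[S [NP [Det every] [N argument]] [VP [AdvP [Adv recently]] [VP [AdvP [Adv recently]] [VP [VP [VP [V saw]] [PP [P in] [NP [Det this] [N sentence]]]] [PP [P above] [NP [Det every] [N window]]]]]]]
The difference turns on whether NP → NP PP is used at the relevant span, versus an alternative expansion of NP.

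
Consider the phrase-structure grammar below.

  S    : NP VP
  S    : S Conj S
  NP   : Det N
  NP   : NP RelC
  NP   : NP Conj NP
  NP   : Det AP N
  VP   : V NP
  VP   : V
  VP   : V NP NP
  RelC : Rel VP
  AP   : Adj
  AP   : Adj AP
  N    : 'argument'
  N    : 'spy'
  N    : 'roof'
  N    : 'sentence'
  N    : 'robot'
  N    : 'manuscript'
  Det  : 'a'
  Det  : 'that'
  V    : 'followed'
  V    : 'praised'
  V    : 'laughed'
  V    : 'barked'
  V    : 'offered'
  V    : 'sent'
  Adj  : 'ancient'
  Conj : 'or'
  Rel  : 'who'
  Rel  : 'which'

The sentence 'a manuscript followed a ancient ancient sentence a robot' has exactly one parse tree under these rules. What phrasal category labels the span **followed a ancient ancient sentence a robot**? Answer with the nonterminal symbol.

VP

S
  NP
    Det: a
    N: manuscript
  VP
    V: followed
    NP
      Det: a
      AP
        Adj: ancient
        AP
          Adj: ancient
      N: sentence
    NP
      Det: a
      N: robot
The span 'followed a ancient ancient sentence a robot' is the VP node built by VP → V NP NP.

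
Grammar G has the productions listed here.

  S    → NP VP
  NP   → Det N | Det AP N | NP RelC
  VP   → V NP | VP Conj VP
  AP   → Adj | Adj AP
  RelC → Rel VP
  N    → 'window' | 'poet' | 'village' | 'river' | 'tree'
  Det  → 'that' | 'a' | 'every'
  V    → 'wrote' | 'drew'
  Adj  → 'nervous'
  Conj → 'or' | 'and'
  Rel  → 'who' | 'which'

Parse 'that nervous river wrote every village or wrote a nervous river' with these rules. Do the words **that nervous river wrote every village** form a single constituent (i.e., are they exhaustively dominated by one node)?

No

[S [NP [Det that] [AP [Adj nervous]] [N river]] [VP [VP [V wrote] [NP [Det every] [N village]]] [Conj or] [VP [V wrote] [NP [Det a] [AP [Adj nervous]] [N river]]]]]
The smallest constituent containing 'that nervous river wrote every village' is the S spanning 'that nervous river wrote every village or wrote a nervous river'; no single node in the tree dominates exactly the given words.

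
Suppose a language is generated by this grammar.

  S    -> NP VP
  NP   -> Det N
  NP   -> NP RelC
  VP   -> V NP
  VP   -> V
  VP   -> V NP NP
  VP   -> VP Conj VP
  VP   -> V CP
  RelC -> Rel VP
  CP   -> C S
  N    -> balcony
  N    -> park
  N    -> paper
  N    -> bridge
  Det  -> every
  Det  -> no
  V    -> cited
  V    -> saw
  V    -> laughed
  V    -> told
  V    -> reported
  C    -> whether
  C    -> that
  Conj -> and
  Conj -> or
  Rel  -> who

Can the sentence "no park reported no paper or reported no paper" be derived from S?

Grammatical

S
  NP
    Det: no
    N: park
  VP
    VP
      V: reported
      NP
        Det: no
        N: paper
    Conj: or
    VP
      V: reported
      NP
        Det: no
        N: paper
Each bracket corresponds to one application of a listed rule, so the string is derivable from S.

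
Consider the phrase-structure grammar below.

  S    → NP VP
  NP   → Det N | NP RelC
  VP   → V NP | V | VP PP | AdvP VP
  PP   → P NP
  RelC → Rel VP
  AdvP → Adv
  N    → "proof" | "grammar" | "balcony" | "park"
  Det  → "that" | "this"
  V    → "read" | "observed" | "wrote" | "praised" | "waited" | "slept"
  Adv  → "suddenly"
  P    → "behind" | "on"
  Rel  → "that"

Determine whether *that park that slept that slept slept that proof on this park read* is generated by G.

Ungrammatical

For S → NP VP, every NP-prefix leaves a non-VP remainder: after 'that park' the remainder is not a VP; after 'that park that slept' the remainder is not a VP; after 'that park that slept that slept' the remainder is not a VP.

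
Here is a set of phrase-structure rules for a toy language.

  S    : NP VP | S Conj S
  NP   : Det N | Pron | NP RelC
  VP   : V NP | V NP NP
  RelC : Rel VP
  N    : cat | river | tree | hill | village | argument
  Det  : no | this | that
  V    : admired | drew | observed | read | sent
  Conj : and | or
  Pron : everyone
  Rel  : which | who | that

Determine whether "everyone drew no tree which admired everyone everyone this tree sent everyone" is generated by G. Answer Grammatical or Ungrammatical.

For S → NP VP, the only prefix that parses as NP is 'everyone', but the remainder 'drew no tree which admired everyone everyone this tree sent everyone' is not a VP under these rules. The alternative S rule S → S Conj S likewise has no satisfying split.

Ungrammatical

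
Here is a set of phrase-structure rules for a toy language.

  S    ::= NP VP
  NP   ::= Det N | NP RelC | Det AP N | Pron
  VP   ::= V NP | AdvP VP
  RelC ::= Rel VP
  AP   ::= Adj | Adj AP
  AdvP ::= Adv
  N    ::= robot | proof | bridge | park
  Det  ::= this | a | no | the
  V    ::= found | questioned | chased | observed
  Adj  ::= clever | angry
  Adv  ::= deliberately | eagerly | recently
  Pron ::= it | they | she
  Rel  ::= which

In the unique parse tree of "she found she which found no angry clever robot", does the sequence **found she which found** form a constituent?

[S [NP [Pron she]] [VP [V found] [NP [NP [Pron she]] [RelC [Rel which] [VP [V found] [NP [Det no] [AP [Adj angry] [AP [Adj clever]]] [N robot]]]]]]]
The smallest constituent containing 'found she which found' is the VP spanning 'found she which found no angry clever robot'; no single node in the tree dominates exactly the given words.

No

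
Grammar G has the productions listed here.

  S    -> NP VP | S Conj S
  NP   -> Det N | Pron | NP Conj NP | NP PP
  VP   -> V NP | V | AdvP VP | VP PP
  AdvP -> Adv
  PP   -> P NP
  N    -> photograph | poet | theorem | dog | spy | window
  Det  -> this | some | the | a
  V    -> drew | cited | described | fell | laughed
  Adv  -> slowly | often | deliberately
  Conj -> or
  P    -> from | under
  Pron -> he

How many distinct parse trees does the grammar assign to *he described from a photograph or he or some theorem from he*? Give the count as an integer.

Two of the 7 distinct bracketings:
[S [NP [Pron he]] [VP [VP [V described]] [PP [P from] [NP [NP [Det a] [N photograph]] [Conj or] [NP [NP [Pron he]] [Conj or] [NP [NP [Det some] [N theorem]] [PP [P from] [NP [Pron he]]]]]]]]]
[S [NP [Pron he]] [VP [VP [V described]] [PP [P from] [NP [NP [Det a] [N photograph]] [Conj or] [NP [NP [NP [Pron he]] [Conj or] [NP [Det some] [N theorem]]] [PP [P from] [NP [Pron he]]]]]]]]
The trees differ in how a recursive rule is bracketed over the same span.

7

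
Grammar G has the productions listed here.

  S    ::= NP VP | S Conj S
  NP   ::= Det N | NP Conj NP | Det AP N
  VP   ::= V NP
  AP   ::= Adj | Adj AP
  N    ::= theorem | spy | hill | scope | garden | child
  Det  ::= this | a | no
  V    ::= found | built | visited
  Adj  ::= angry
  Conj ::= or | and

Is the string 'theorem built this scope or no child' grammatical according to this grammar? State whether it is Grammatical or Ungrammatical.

Ungrammatical

For S → NP VP, no prefix of the string parses as an NP. The alternative S rule S → S Conj S likewise has no satisfying split.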